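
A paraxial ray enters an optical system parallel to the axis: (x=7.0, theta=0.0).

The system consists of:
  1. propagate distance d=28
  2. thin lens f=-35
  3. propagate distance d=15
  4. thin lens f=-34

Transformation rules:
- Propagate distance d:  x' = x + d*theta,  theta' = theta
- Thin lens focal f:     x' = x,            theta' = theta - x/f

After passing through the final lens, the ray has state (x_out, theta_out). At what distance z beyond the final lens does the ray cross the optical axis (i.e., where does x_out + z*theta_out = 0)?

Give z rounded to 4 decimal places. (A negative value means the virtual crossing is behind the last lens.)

Initial: x=7.0000 theta=0.0000
After 1 (propagate distance d=28): x=7.0000 theta=0.0000
After 2 (thin lens f=-35): x=7.0000 theta=0.2000
After 3 (propagate distance d=15): x=10.0000 theta=0.2000
After 4 (thin lens f=-34): x=10.0000 theta=42/85 (≈0.4941)
z_focus = -x_out/theta_out = -(10.0000)/(42/85) = -425/21 ≈ -20.2381
Rounded to 4 decimal places: z = -20.2381

Answer: -20.2381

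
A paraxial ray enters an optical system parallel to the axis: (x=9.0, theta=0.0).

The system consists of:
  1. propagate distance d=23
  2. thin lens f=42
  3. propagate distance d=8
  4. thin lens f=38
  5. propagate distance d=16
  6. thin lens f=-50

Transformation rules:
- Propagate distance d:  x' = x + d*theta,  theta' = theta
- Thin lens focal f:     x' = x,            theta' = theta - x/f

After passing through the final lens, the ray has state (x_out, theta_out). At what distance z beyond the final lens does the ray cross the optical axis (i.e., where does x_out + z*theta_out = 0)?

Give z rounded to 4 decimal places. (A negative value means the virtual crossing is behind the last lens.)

Answer: 2.0231

Derivation:
Initial: x=9.0000 theta=0.0000
After 1 (propagate distance d=23): x=9.0000 theta=0.0000
After 2 (thin lens f=42): x=9.0000 theta=-3/14 (≈-0.2143)
After 3 (propagate distance d=8): x=51/7 (≈7.2857) theta=-3/14 (≈-0.2143)
After 4 (thin lens f=38): x=51/7 (≈7.2857) theta=-54/133 (≈-0.4060)
After 5 (propagate distance d=16): x=15/19 (≈0.7895) theta=-54/133 (≈-0.4060)
After 6 (thin lens f=-50): x=15/19 (≈0.7895) theta=-519/1330 (≈-0.3902)
z_focus = -x_out/theta_out = -(15/19)/(-519/1330) = 350/173 ≈ 2.0231
Rounded to 4 decimal places: z = 2.0231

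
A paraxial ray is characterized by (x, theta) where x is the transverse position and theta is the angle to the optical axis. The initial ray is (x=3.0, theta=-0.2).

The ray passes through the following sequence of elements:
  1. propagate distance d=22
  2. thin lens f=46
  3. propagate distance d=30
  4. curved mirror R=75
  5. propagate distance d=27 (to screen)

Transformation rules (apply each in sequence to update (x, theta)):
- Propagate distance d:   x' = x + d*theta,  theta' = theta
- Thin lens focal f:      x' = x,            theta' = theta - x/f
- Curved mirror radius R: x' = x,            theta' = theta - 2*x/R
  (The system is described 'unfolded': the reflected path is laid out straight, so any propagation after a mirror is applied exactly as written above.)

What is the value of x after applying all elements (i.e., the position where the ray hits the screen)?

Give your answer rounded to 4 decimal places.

Answer: -6.3946

Derivation:
Initial: x=3.0000 theta=-0.2000
After 1 (propagate distance d=22): x=-1.4000 theta=-0.2000
After 2 (thin lens f=46): x=-1.4000 theta=-39/230 (≈-0.1696)
After 3 (propagate distance d=30): x=-746/115 (≈-6.4870) theta=-39/230 (≈-0.1696)
After 4 (curved mirror R=75): x=-746/115 (≈-6.4870) theta=59/17250 (≈0.0034)
After 5 (propagate distance d=27 (to screen)): x=-36769/5750 (≈-6.3946) theta=59/17250 (≈0.0034)
Rounded to 4 decimal places: x = -6.3946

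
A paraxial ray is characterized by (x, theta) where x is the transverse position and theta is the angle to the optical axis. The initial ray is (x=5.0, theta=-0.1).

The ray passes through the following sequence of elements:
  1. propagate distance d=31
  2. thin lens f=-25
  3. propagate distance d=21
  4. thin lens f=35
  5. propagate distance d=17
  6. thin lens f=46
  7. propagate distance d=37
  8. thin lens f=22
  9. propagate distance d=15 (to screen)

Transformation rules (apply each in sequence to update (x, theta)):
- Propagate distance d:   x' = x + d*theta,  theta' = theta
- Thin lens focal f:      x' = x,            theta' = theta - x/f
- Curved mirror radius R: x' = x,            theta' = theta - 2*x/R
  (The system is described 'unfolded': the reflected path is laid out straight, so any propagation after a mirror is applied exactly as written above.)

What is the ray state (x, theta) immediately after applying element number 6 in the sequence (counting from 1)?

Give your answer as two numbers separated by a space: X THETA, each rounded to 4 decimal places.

Initial: x=5.0000 theta=-0.1000
After 1 (propagate distance d=31): x=1.9000 theta=-0.1000
After 2 (thin lens f=-25): x=1.9000 theta=-0.0240
After 3 (propagate distance d=21): x=1.3960 theta=-0.0240
After 4 (thin lens f=35): x=1.3960 theta=-559/8750 (≈-0.0639)
After 5 (propagate distance d=17): x=1356/4375 (≈0.3099) theta=-559/8750 (≈-0.0639)
After 6 (thin lens f=46): x=1356/4375 (≈0.3099) theta=-14213/201250 (≈-0.0706)
Rounded to 4 decimal places: x = 0.3099, theta = -0.0706

Answer: 0.3099 -0.0706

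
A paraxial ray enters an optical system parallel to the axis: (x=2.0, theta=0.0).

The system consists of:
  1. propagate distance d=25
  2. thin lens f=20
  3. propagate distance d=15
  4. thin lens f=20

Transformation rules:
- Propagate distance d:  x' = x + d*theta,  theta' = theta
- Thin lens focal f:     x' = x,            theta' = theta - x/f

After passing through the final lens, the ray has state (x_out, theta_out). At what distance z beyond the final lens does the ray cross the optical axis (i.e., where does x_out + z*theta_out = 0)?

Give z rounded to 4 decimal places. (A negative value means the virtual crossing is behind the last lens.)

Answer: 4.0000

Derivation:
Initial: x=2.0000 theta=0.0000
After 1 (propagate distance d=25): x=2.0000 theta=0.0000
After 2 (thin lens f=20): x=2.0000 theta=-0.1000
After 3 (propagate distance d=15): x=0.5000 theta=-0.1000
After 4 (thin lens f=20): x=0.5000 theta=-0.1250
z_focus = -x_out/theta_out = -(0.5000)/(-0.1250) = 4.0000
Rounded to 4 decimal places: z = 4.0000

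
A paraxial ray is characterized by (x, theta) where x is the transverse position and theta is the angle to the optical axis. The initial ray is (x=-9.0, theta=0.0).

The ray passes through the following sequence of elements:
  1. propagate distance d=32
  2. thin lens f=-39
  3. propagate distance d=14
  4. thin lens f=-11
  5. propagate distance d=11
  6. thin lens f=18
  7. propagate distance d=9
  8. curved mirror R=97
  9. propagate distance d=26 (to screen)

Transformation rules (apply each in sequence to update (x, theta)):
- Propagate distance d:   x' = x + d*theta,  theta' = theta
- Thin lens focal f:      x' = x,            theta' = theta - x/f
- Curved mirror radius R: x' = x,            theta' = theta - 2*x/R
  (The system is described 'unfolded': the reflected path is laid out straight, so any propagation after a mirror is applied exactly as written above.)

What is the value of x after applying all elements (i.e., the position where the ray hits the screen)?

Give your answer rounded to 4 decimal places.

Initial: x=-9.0000 theta=0.0000
After 1 (propagate distance d=32): x=-9.0000 theta=0.0000
After 2 (thin lens f=-39): x=-9.0000 theta=-3/13 (≈-0.2308)
After 3 (propagate distance d=14): x=-159/13 (≈-12.2308) theta=-3/13 (≈-0.2308)
After 4 (thin lens f=-11): x=-159/13 (≈-12.2308) theta=-192/143 (≈-1.3427)
After 5 (propagate distance d=11): x=-27.0000 theta=-192/143 (≈-1.3427)
After 6 (thin lens f=18): x=-27.0000 theta=45/286 (≈0.1573)
After 7 (propagate distance d=9): x=-7317/286 (≈-25.5839) theta=45/286 (≈0.1573)
After 8 (curved mirror R=97): x=-7317/286 (≈-25.5839) theta=18999/27742 (≈0.6848)
After 9 (propagate distance d=26 (to screen)): x=-215775/27742 (≈-7.7779) theta=18999/27742 (≈0.6848)
Rounded to 4 decimal places: x = -7.7779

Answer: -7.7779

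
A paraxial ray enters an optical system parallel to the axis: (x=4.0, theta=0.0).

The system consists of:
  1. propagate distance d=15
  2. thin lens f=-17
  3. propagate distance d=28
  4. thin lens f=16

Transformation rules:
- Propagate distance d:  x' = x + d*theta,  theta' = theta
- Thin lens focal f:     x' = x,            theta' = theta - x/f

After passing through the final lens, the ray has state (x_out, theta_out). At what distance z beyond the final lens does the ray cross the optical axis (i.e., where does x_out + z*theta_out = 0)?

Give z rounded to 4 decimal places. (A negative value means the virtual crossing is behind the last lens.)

Answer: 24.8276

Derivation:
Initial: x=4.0000 theta=0.0000
After 1 (propagate distance d=15): x=4.0000 theta=0.0000
After 2 (thin lens f=-17): x=4.0000 theta=4/17 (≈0.2353)
After 3 (propagate distance d=28): x=180/17 (≈10.5882) theta=4/17 (≈0.2353)
After 4 (thin lens f=16): x=180/17 (≈10.5882) theta=-29/68 (≈-0.4265)
z_focus = -x_out/theta_out = -(180/17)/(-29/68) = 720/29 ≈ 24.8276
Rounded to 4 decimal places: z = 24.8276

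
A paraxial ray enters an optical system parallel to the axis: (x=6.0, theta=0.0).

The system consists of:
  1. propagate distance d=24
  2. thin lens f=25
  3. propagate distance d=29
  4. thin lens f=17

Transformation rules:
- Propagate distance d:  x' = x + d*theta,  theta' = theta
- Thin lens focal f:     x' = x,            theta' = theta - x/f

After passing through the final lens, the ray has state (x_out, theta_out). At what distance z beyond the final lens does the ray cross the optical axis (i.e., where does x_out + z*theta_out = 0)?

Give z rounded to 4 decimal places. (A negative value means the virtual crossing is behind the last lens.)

Initial: x=6.0000 theta=0.0000
After 1 (propagate distance d=24): x=6.0000 theta=0.0000
After 2 (thin lens f=25): x=6.0000 theta=-0.2400
After 3 (propagate distance d=29): x=-0.9600 theta=-0.2400
After 4 (thin lens f=17): x=-0.9600 theta=-78/425 (≈-0.1835)
z_focus = -x_out/theta_out = -(-0.9600)/(-78/425) = -68/13 ≈ -5.2308
Rounded to 4 decimal places: z = -5.2308

Answer: -5.2308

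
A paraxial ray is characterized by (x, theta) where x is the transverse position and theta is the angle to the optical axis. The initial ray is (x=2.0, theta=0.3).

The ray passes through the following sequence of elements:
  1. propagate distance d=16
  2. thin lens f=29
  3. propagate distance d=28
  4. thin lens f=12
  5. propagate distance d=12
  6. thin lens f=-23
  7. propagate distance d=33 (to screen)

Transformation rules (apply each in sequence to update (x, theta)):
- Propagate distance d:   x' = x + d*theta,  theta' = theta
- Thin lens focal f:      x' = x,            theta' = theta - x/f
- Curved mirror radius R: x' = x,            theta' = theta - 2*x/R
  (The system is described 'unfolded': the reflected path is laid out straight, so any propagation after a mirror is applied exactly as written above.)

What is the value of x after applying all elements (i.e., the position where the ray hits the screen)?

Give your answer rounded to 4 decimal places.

Initial: x=2.0000 theta=0.3000
After 1 (propagate distance d=16): x=6.8000 theta=0.3000
After 2 (thin lens f=29): x=6.8000 theta=19/290 (≈0.0655)
After 3 (propagate distance d=28): x=1252/145 (≈8.6345) theta=19/290 (≈0.0655)
After 4 (thin lens f=12): x=1252/145 (≈8.6345) theta=-569/870 (≈-0.6540)
After 5 (propagate distance d=12): x=114/145 (≈0.7862) theta=-569/870 (≈-0.6540)
After 6 (thin lens f=-23): x=114/145 (≈0.7862) theta=-12403/20010 (≈-0.6198)
After 7 (propagate distance d=33 (to screen)): x=-131189/6670 (≈-19.6685) theta=-12403/20010 (≈-0.6198)
Rounded to 4 decimal places: x = -19.6685

Answer: -19.6685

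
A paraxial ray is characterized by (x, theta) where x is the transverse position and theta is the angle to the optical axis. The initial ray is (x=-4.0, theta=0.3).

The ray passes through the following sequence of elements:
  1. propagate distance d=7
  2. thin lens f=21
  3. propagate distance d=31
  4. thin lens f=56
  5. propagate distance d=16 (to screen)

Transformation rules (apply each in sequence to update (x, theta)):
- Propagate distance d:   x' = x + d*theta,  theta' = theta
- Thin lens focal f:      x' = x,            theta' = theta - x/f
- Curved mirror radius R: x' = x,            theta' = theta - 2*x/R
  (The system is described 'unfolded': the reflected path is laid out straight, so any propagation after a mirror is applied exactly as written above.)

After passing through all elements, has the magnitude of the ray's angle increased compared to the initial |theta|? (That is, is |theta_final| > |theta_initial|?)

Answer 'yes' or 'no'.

Initial: x=-4.0000 theta=0.3000
After 1 (propagate distance d=7): x=-1.9000 theta=0.3000
After 2 (thin lens f=21): x=-1.9000 theta=41/105 (≈0.3905)
After 3 (propagate distance d=31): x=2143/210 (≈10.2048) theta=41/105 (≈0.3905)
After 4 (thin lens f=56): x=2143/210 (≈10.2048) theta=2449/11760 (≈0.2082)
After 5 (propagate distance d=16 (to screen)): x=6633/490 (≈13.5367) theta=2449/11760 (≈0.2082)
|theta_initial|=0.3000 |theta_final|=2449/11760 (≈0.2082) -> not increased

Answer: no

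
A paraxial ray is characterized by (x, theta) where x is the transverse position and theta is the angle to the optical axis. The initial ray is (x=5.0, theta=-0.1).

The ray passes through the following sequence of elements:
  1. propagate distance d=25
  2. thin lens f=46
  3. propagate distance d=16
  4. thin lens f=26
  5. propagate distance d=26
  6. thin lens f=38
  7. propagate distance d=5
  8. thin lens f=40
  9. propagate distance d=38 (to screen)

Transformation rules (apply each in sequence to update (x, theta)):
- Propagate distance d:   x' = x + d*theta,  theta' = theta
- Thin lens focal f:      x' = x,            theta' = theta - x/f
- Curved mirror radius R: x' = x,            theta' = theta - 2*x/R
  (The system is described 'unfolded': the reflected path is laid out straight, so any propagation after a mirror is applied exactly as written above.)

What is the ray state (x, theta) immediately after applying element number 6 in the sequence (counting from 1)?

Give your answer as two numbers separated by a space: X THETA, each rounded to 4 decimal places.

Answer: -4.0130 -0.0499

Derivation:
Initial: x=5.0000 theta=-0.1000
After 1 (propagate distance d=25): x=2.5000 theta=-0.1000
After 2 (thin lens f=46): x=2.5000 theta=-71/460 (≈-0.1543)
After 3 (propagate distance d=16): x=7/230 (≈0.0304) theta=-71/460 (≈-0.1543)
After 4 (thin lens f=26): x=7/230 (≈0.0304) theta=-93/598 (≈-0.1555)
After 5 (propagate distance d=26): x=-923/230 (≈-4.0130) theta=-93/598 (≈-0.1555)
After 6 (thin lens f=38): x=-923/230 (≈-4.0130) theta=-5671/113620 (≈-0.0499)
Rounded to 4 decimal places: x = -4.0130, theta = -0.0499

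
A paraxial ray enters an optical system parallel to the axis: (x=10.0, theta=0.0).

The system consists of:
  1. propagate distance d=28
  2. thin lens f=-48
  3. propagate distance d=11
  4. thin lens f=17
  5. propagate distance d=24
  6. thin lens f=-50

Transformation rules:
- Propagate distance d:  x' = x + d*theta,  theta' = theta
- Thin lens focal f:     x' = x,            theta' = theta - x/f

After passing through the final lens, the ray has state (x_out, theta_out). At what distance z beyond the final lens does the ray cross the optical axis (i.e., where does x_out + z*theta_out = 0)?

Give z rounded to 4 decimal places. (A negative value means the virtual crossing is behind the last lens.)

Initial: x=10.0000 theta=0.0000
After 1 (propagate distance d=28): x=10.0000 theta=0.0000
After 2 (thin lens f=-48): x=10.0000 theta=5/24 (≈0.2083)
After 3 (propagate distance d=11): x=295/24 (≈12.2917) theta=5/24 (≈0.2083)
After 4 (thin lens f=17): x=295/24 (≈12.2917) theta=-35/68 (≈-0.5147)
After 5 (propagate distance d=24): x=-25/408 (≈-0.0613) theta=-35/68 (≈-0.5147)
After 6 (thin lens f=-50): x=-25/408 (≈-0.0613) theta=-421/816 (≈-0.5159)
z_focus = -x_out/theta_out = -(-25/408)/(-421/816) = -50/421 ≈ -0.1188
Rounded to 4 decimal places: z = -0.1188

Answer: -0.1188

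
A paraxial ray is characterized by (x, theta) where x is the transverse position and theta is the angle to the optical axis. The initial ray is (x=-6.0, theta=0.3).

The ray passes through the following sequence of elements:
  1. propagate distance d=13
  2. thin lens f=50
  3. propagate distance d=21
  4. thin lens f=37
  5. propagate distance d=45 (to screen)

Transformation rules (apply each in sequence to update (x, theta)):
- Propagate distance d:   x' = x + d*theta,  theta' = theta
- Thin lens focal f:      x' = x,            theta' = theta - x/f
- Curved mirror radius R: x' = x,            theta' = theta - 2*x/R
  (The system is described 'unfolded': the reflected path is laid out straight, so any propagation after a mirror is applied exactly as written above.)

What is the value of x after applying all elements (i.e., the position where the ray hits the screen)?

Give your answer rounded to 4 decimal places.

Answer: 14.2912

Derivation:
Initial: x=-6.0000 theta=0.3000
After 1 (propagate distance d=13): x=-2.1000 theta=0.3000
After 2 (thin lens f=50): x=-2.1000 theta=0.3420
After 3 (propagate distance d=21): x=5.0820 theta=0.3420
After 4 (thin lens f=37): x=5.0820 theta=1893/9250 (≈0.2046)
After 5 (propagate distance d=45 (to screen)): x=264387/18500 (≈14.2912) theta=1893/9250 (≈0.2046)
Rounded to 4 decimal places: x = 14.2912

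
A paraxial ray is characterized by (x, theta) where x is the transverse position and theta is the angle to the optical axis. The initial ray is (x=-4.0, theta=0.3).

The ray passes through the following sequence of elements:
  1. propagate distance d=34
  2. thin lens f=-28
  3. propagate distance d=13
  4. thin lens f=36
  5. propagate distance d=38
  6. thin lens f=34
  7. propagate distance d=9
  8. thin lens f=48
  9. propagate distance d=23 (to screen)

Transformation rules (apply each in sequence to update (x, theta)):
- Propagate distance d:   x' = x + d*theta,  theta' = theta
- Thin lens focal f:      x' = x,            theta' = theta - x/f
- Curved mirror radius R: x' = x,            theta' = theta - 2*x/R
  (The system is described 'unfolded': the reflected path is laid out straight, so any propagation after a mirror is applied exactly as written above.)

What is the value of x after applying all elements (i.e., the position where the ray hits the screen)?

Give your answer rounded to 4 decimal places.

Initial: x=-4.0000 theta=0.3000
After 1 (propagate distance d=34): x=6.2000 theta=0.3000
After 2 (thin lens f=-28): x=6.2000 theta=73/140 (≈0.5214)
After 3 (propagate distance d=13): x=1817/140 (≈12.9786) theta=73/140 (≈0.5214)
After 4 (thin lens f=36): x=1817/140 (≈12.9786) theta=811/5040 (≈0.1609)
After 5 (propagate distance d=38): x=9623/504 (≈19.0933) theta=811/5040 (≈0.1609)
After 6 (thin lens f=34): x=9623/504 (≈19.0933) theta=-613/1530 (≈-0.4007)
After 7 (propagate distance d=9): x=663479/42840 (≈15.4874) theta=-613/1530 (≈-0.4007)
After 8 (thin lens f=48): x=663479/42840 (≈15.4874) theta=-1487351/2056320 (≈-0.7233)
After 9 (propagate distance d=23 (to screen)): x=-2362081/2056320 (≈-1.1487) theta=-1487351/2056320 (≈-0.7233)
Rounded to 4 decimal places: x = -1.1487

Answer: -1.1487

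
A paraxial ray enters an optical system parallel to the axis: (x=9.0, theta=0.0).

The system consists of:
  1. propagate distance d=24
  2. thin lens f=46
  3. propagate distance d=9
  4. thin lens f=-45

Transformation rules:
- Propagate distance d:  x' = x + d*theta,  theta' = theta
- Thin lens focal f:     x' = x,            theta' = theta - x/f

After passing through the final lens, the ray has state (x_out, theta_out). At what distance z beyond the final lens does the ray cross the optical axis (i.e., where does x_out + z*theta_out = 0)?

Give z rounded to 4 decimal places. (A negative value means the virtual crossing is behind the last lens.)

Answer: 208.1250

Derivation:
Initial: x=9.0000 theta=0.0000
After 1 (propagate distance d=24): x=9.0000 theta=0.0000
After 2 (thin lens f=46): x=9.0000 theta=-9/46 (≈-0.1957)
After 3 (propagate distance d=9): x=333/46 (≈7.2391) theta=-9/46 (≈-0.1957)
After 4 (thin lens f=-45): x=333/46 (≈7.2391) theta=-4/115 (≈-0.0348)
z_focus = -x_out/theta_out = -(333/46)/(-4/115) = 208.1250
Rounded to 4 decimal places: z = 208.1250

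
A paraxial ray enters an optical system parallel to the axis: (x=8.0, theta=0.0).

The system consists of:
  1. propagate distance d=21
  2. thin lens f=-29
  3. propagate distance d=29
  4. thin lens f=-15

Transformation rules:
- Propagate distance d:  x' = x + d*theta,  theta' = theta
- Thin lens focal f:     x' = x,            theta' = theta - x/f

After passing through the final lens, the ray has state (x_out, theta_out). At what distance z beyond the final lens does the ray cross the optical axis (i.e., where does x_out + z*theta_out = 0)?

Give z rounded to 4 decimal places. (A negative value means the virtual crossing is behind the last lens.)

Initial: x=8.0000 theta=0.0000
After 1 (propagate distance d=21): x=8.0000 theta=0.0000
After 2 (thin lens f=-29): x=8.0000 theta=8/29 (≈0.2759)
After 3 (propagate distance d=29): x=16.0000 theta=8/29 (≈0.2759)
After 4 (thin lens f=-15): x=16.0000 theta=584/435 (≈1.3425)
z_focus = -x_out/theta_out = -(16.0000)/(584/435) = -870/73 ≈ -11.9178
Rounded to 4 decimal places: z = -11.9178

Answer: -11.9178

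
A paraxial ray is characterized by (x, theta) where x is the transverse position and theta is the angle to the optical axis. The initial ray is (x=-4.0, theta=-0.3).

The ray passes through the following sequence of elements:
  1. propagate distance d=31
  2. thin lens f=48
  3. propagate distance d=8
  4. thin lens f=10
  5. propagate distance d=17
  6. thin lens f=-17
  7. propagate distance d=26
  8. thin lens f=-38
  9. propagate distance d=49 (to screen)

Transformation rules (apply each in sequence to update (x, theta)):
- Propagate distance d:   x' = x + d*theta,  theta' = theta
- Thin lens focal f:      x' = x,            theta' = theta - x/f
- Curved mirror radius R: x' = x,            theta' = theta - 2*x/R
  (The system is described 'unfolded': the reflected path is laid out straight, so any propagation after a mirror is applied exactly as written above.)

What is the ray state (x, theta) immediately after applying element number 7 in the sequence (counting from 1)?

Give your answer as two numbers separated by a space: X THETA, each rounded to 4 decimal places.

Initial: x=-4.0000 theta=-0.3000
After 1 (propagate distance d=31): x=-13.3000 theta=-0.3000
After 2 (thin lens f=48): x=-13.3000 theta=-11/480 (≈-0.0229)
After 3 (propagate distance d=8): x=-809/60 (≈-13.4833) theta=-11/480 (≈-0.0229)
After 4 (thin lens f=10): x=-809/60 (≈-13.4833) theta=3181/2400 (≈1.3254)
After 5 (propagate distance d=17): x=7239/800 (≈9.0488) theta=3181/2400 (≈1.3254)
After 6 (thin lens f=-17): x=7239/800 (≈9.0488) theta=37897/20400 (≈1.8577)
After 7 (propagate distance d=26): x=2339833/40800 (≈57.3488) theta=37897/20400 (≈1.8577)
Rounded to 4 decimal places: x = 57.3488, theta = 1.8577

Answer: 57.3488 1.8577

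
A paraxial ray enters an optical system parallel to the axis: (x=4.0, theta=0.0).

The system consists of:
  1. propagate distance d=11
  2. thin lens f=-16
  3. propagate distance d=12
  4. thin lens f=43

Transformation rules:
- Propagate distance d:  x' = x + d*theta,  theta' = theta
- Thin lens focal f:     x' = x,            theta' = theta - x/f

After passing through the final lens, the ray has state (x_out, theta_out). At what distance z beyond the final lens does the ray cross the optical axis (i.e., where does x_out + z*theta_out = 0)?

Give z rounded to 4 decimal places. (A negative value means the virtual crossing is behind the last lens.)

Answer: -80.2667

Derivation:
Initial: x=4.0000 theta=0.0000
After 1 (propagate distance d=11): x=4.0000 theta=0.0000
After 2 (thin lens f=-16): x=4.0000 theta=0.2500
After 3 (propagate distance d=12): x=7.0000 theta=0.2500
After 4 (thin lens f=43): x=7.0000 theta=15/172 (≈0.0872)
z_focus = -x_out/theta_out = -(7.0000)/(15/172) = -1204/15 ≈ -80.2667
Rounded to 4 decimal places: z = -80.2667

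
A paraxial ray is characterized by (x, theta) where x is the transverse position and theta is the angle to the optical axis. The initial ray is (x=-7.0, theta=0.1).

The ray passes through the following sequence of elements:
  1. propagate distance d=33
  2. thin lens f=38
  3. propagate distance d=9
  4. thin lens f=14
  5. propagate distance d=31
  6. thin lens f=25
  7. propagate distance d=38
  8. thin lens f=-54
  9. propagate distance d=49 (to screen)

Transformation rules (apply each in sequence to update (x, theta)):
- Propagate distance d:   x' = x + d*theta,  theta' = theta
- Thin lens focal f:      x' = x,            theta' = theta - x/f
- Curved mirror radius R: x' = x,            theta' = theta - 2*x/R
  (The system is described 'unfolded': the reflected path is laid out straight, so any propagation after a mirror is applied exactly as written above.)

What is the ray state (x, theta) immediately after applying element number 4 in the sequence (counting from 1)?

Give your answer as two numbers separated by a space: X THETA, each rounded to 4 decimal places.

Initial: x=-7.0000 theta=0.1000
After 1 (propagate distance d=33): x=-3.7000 theta=0.1000
After 2 (thin lens f=38): x=-3.7000 theta=15/76 (≈0.1974)
After 3 (propagate distance d=9): x=-731/380 (≈-1.9237) theta=15/76 (≈0.1974)
After 4 (thin lens f=14): x=-731/380 (≈-1.9237) theta=1781/5320 (≈0.3348)
Rounded to 4 decimal places: x = -1.9237, theta = 0.3348

Answer: -1.9237 0.3348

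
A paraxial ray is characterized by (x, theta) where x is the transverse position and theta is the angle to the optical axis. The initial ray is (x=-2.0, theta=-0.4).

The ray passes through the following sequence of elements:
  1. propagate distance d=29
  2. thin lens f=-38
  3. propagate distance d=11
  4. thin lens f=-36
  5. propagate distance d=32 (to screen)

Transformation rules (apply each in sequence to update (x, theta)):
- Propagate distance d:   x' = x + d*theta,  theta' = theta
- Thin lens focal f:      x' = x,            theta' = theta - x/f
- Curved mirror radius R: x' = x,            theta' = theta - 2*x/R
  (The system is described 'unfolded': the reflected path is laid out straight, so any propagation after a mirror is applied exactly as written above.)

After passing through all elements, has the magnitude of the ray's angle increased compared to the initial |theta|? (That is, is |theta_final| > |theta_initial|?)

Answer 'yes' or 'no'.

Answer: yes

Derivation:
Initial: x=-2.0000 theta=-0.4000
After 1 (propagate distance d=29): x=-13.6000 theta=-0.4000
After 2 (thin lens f=-38): x=-13.6000 theta=-72/95 (≈-0.7579)
After 3 (propagate distance d=11): x=-2084/95 (≈-21.9368) theta=-72/95 (≈-0.7579)
After 4 (thin lens f=-36): x=-2084/95 (≈-21.9368) theta=-1169/855 (≈-1.3673)
After 5 (propagate distance d=32 (to screen)): x=-2956/45 (≈-65.6889) theta=-1169/855 (≈-1.3673)
|theta_initial|=0.4000 |theta_final|=1169/855 (≈1.3673) -> increased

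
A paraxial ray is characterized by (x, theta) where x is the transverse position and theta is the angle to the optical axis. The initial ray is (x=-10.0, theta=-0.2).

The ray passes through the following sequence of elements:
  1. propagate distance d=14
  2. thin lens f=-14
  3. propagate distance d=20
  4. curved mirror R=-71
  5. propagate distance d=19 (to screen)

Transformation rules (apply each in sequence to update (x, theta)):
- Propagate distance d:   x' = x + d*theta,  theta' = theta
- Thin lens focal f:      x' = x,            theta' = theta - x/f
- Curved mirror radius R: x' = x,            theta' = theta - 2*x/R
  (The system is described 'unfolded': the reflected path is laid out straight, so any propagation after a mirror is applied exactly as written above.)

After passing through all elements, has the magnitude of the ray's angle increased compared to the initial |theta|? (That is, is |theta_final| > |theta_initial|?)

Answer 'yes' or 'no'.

Initial: x=-10.0000 theta=-0.2000
After 1 (propagate distance d=14): x=-12.8000 theta=-0.2000
After 2 (thin lens f=-14): x=-12.8000 theta=-39/35 (≈-1.1143)
After 3 (propagate distance d=20): x=-1228/35 (≈-35.0857) theta=-39/35 (≈-1.1143)
After 4 (curved mirror R=-71): x=-1228/35 (≈-35.0857) theta=-1045/497 (≈-2.1026)
After 5 (propagate distance d=19 (to screen)): x=-186463/2485 (≈-75.0354) theta=-1045/497 (≈-2.1026)
|theta_initial|=0.2000 |theta_final|=1045/497 (≈2.1026) -> increased

Answer: yes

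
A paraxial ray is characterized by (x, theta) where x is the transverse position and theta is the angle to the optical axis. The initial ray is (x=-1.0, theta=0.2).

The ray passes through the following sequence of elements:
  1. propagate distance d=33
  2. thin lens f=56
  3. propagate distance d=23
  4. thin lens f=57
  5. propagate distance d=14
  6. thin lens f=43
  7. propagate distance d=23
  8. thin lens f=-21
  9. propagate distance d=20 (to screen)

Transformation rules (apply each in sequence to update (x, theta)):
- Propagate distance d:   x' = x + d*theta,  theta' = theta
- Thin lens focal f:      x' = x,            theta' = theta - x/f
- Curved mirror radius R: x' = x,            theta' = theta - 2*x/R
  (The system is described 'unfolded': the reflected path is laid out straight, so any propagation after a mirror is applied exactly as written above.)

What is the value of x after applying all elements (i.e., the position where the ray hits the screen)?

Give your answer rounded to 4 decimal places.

Initial: x=-1.0000 theta=0.2000
After 1 (propagate distance d=33): x=5.6000 theta=0.2000
After 2 (thin lens f=56): x=5.6000 theta=0.1000
After 3 (propagate distance d=23): x=7.9000 theta=0.1000
After 4 (thin lens f=57): x=7.9000 theta=-11/285 (≈-0.0386)
After 5 (propagate distance d=14): x=839/114 (≈7.3596) theta=-11/285 (≈-0.0386)
After 6 (thin lens f=43): x=839/114 (≈7.3596) theta=-5141/24510 (≈-0.2098)
After 7 (propagate distance d=23): x=10357/4085 (≈2.5354) theta=-5141/24510 (≈-0.2098)
After 8 (thin lens f=-21): x=10357/4085 (≈2.5354) theta=-5091/57190 (≈-0.0890)
After 9 (propagate distance d=20 (to screen)): x=21589/28595 (≈0.7550) theta=-5091/57190 (≈-0.0890)
Rounded to 4 decimal places: x = 0.7550

Answer: 0.7550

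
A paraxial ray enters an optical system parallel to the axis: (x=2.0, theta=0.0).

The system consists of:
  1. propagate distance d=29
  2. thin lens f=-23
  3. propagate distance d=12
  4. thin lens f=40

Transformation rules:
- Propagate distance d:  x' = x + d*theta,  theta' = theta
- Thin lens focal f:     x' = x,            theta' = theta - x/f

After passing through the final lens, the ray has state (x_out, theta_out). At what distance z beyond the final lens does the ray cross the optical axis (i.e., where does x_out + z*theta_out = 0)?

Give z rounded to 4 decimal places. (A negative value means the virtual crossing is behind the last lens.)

Answer: -280.0000

Derivation:
Initial: x=2.0000 theta=0.0000
After 1 (propagate distance d=29): x=2.0000 theta=0.0000
After 2 (thin lens f=-23): x=2.0000 theta=2/23 (≈0.0870)
After 3 (propagate distance d=12): x=70/23 (≈3.0435) theta=2/23 (≈0.0870)
After 4 (thin lens f=40): x=70/23 (≈3.0435) theta=1/92 (≈0.0109)
z_focus = -x_out/theta_out = -(70/23)/(1/92) = -280.0000
Rounded to 4 decimal places: z = -280.0000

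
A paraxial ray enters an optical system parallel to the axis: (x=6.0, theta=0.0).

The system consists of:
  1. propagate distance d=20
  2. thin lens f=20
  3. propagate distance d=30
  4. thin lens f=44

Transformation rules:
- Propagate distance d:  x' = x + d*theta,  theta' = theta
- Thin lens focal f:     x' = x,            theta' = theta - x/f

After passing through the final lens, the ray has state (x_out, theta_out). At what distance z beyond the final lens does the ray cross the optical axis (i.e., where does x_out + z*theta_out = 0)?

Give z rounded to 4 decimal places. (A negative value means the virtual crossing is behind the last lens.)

Answer: -12.9412

Derivation:
Initial: x=6.0000 theta=0.0000
After 1 (propagate distance d=20): x=6.0000 theta=0.0000
After 2 (thin lens f=20): x=6.0000 theta=-0.3000
After 3 (propagate distance d=30): x=-3.0000 theta=-0.3000
After 4 (thin lens f=44): x=-3.0000 theta=-51/220 (≈-0.2318)
z_focus = -x_out/theta_out = -(-3.0000)/(-51/220) = -220/17 ≈ -12.9412
Rounded to 4 decimal places: z = -12.9412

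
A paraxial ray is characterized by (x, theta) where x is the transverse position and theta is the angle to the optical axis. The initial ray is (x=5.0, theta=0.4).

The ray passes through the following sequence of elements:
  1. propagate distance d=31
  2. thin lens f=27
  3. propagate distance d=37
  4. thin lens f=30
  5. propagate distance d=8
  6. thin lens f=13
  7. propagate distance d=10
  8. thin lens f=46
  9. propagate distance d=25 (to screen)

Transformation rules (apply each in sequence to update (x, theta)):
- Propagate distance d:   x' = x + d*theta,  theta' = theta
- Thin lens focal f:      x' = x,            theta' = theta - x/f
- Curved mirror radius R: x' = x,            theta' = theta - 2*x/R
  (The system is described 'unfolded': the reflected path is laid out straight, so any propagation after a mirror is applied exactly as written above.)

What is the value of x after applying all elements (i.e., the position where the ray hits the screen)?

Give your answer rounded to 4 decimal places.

Answer: -23.0448

Derivation:
Initial: x=5.0000 theta=0.4000
After 1 (propagate distance d=31): x=17.4000 theta=0.4000
After 2 (thin lens f=27): x=17.4000 theta=-11/45 (≈-0.2444)
After 3 (propagate distance d=37): x=376/45 (≈8.3556) theta=-11/45 (≈-0.2444)
After 4 (thin lens f=30): x=376/45 (≈8.3556) theta=-353/675 (≈-0.5230)
After 5 (propagate distance d=8): x=2816/675 (≈4.1719) theta=-353/675 (≈-0.5230)
After 6 (thin lens f=13): x=2816/675 (≈4.1719) theta=-1481/1755 (≈-0.8439)
After 7 (propagate distance d=10): x=-37442/8775 (≈-4.2669) theta=-1481/1755 (≈-0.8439)
After 8 (thin lens f=46): x=-37442/8775 (≈-4.2669) theta=-151594/201825 (≈-0.7511)
After 9 (propagate distance d=25 (to screen)): x=-4651016/201825 (≈-23.0448) theta=-151594/201825 (≈-0.7511)
Rounded to 4 decimal places: x = -23.0448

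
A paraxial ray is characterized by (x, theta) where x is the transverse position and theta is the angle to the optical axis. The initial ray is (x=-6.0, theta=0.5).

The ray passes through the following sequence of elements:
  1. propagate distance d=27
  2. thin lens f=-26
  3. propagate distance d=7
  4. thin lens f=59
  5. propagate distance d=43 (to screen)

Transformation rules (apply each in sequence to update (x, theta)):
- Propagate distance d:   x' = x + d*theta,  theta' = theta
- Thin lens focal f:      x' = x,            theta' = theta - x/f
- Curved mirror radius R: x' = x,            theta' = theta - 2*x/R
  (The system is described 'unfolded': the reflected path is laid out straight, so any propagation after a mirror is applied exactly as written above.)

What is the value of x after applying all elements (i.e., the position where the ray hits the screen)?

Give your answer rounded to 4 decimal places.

Initial: x=-6.0000 theta=0.5000
After 1 (propagate distance d=27): x=7.5000 theta=0.5000
After 2 (thin lens f=-26): x=7.5000 theta=41/52 (≈0.7885)
After 3 (propagate distance d=7): x=677/52 (≈13.0192) theta=41/52 (≈0.7885)
After 4 (thin lens f=59): x=677/52 (≈13.0192) theta=67/118 (≈0.5678)
After 5 (propagate distance d=43 (to screen)): x=114849/3068 (≈37.4345) theta=67/118 (≈0.5678)
Rounded to 4 decimal places: x = 37.4345

Answer: 37.4345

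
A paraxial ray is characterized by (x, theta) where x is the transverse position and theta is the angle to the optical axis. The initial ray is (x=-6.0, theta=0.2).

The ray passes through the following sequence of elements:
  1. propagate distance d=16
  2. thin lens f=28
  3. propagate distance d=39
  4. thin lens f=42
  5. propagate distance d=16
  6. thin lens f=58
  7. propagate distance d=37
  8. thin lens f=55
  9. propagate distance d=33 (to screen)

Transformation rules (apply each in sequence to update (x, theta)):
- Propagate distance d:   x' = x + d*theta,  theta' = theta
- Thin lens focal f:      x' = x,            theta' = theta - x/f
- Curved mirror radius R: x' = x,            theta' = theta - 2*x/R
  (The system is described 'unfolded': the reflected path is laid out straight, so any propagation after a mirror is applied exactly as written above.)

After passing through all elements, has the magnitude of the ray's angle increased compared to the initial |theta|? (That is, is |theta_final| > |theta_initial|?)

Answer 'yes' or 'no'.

Answer: yes

Derivation:
Initial: x=-6.0000 theta=0.2000
After 1 (propagate distance d=16): x=-2.8000 theta=0.2000
After 2 (thin lens f=28): x=-2.8000 theta=0.3000
After 3 (propagate distance d=39): x=8.9000 theta=0.3000
After 4 (thin lens f=42): x=8.9000 theta=37/420 (≈0.0881)
After 5 (propagate distance d=16): x=433/42 (≈10.3095) theta=37/420 (≈0.0881)
After 6 (thin lens f=58): x=433/42 (≈10.3095) theta=-13/145 (≈-0.0897)
After 7 (propagate distance d=37): x=42583/6090 (≈6.9923) theta=-13/145 (≈-0.0897)
After 8 (thin lens f=55): x=42583/6090 (≈6.9923) theta=-72613/334950 (≈-0.2168)
After 9 (propagate distance d=33 (to screen)): x=-2462/15225 (≈-0.1617) theta=-72613/334950 (≈-0.2168)
|theta_initial|=0.2000 |theta_final|=72613/334950 (≈0.2168) -> increased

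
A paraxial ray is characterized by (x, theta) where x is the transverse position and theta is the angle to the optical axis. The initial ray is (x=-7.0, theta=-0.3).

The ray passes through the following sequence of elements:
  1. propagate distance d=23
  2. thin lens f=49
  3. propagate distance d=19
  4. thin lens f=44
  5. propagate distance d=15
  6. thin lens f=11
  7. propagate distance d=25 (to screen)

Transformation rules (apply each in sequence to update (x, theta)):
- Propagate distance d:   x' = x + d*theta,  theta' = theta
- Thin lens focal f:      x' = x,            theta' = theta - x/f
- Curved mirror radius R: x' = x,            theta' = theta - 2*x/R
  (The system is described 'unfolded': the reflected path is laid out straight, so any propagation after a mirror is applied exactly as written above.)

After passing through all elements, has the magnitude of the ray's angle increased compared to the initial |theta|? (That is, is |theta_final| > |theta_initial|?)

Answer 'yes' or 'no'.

Initial: x=-7.0000 theta=-0.3000
After 1 (propagate distance d=23): x=-13.9000 theta=-0.3000
After 2 (thin lens f=49): x=-13.9000 theta=-4/245 (≈-0.0163)
After 3 (propagate distance d=19): x=-6963/490 (≈-14.2102) theta=-4/245 (≈-0.0163)
After 4 (thin lens f=44): x=-6963/490 (≈-14.2102) theta=601/1960 (≈0.3066)
After 5 (propagate distance d=15): x=-2691/280 (≈-9.6107) theta=601/1960 (≈0.3066)
After 6 (thin lens f=11): x=-2691/280 (≈-9.6107) theta=3181/2695 (≈1.1803)
After 7 (propagate distance d=25 (to screen)): x=428993/21560 (≈19.8976) theta=3181/2695 (≈1.1803)
|theta_initial|=0.3000 |theta_final|=3181/2695 (≈1.1803) -> increased

Answer: yes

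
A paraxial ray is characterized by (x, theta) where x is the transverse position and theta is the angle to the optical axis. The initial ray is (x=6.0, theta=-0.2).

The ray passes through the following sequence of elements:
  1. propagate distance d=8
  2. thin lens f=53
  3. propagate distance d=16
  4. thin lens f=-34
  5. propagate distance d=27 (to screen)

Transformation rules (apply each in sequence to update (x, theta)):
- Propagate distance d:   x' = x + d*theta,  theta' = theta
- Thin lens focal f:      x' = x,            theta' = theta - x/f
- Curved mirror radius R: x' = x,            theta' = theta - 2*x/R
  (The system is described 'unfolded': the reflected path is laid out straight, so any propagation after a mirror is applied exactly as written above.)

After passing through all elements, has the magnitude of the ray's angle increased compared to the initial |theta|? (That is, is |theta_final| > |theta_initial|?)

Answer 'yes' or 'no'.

Initial: x=6.0000 theta=-0.2000
After 1 (propagate distance d=8): x=4.4000 theta=-0.2000
After 2 (thin lens f=53): x=4.4000 theta=-15/53 (≈-0.2830)
After 3 (propagate distance d=16): x=-34/265 (≈-0.1283) theta=-15/53 (≈-0.2830)
After 4 (thin lens f=-34): x=-34/265 (≈-0.1283) theta=-76/265 (≈-0.2868)
After 5 (propagate distance d=27 (to screen)): x=-2086/265 (≈-7.8717) theta=-76/265 (≈-0.2868)
|theta_initial|=0.2000 |theta_final|=76/265 (≈0.2868) -> increased

Answer: yes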